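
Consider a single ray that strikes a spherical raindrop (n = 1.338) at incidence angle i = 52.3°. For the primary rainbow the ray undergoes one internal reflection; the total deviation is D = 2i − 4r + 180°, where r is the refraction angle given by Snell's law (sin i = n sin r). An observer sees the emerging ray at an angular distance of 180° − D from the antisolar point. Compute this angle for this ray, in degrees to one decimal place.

sin r = sin 52.3° / 1.338 = 0.7912/1.338 = 0.5913; r = 36.25°.
D = 2·52.3° − 4·36.25° + 180° = 104.60° − 145.01° + 180° = 139.59°.
Angle from antisolar point = 180° − D = 40.41°.

40.4°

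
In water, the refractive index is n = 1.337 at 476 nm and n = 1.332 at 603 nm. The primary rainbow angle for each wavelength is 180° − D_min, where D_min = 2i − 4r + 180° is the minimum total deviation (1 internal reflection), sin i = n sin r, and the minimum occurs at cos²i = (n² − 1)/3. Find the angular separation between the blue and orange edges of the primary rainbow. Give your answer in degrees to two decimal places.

At 476 nm (n = 1.337): cos²i = 0.26252 → i = 59.178°, r = 39.964°, D_min = 138.500°, rainbow angle = 41.500°.
At 603 nm (n = 1.332): cos²i = 0.25807 → i = 59.469°, r = 40.290°, D_min = 137.776°, rainbow angle = 42.224°.
Angular width = |41.500° − 42.224°| = 0.724°.

0.72°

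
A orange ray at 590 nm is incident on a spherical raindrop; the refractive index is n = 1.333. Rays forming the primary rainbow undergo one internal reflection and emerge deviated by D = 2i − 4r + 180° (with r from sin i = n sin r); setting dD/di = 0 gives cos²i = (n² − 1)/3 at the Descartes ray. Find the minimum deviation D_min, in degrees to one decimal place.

cos²i = (1.77689 − 1)/3 = 0.25896; i = arccos(0.50888) = 59.410°.
sin r = sin 59.410°/1.333 = 0.64579; r = 40.225°.
D_min = 2·59.410° − 4·40.225° + 180° = 137.922°.

137.9°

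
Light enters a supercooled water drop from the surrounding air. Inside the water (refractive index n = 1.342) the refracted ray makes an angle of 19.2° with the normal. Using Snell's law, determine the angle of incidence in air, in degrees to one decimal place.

Snell: sin θ_i = n · sin θ_r = 1.342 × sin 19.2° = 1.342 × 0.3289 = 0.4413.
θ_i = arcsin(0.4413) = 26.19°.

26.2°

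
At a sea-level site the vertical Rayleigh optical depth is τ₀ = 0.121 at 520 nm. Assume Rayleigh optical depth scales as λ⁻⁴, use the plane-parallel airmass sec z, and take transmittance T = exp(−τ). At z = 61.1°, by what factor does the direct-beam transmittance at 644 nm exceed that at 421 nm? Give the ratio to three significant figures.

Airmass: sec 61.1° = 2.0692.
τ(644 nm) = 0.121 × (520/644)⁴ × 2.0692 = 0.121 × 0.4251 × 2.0692 = 0.1064.
τ(421 nm) = 0.121 × (520/421)⁴ × 2.0692 = 0.121 × 2.3275 × 2.0692 = 0.5827.
T(644)/T(421) = exp(τ_B − τ_A) = exp(0.4763) = 1.6101.

1.61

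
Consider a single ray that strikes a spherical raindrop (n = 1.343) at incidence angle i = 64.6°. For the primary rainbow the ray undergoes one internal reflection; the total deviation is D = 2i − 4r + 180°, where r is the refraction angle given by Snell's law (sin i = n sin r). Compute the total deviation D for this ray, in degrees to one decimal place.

140.1°

sin r = sin 64.6° / 1.343 = 0.9033/1.343 = 0.6726; r = 42.27°.
D = 2·64.6° − 4·42.27° + 180° = 129.20° − 169.08° + 180° = 140.12°.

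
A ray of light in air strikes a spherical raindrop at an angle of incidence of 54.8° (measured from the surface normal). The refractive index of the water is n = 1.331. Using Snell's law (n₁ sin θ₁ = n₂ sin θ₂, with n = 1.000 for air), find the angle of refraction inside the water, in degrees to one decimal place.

37.9°

Snell: sin θ_r = sin θ_i / n = sin 54.8° / 1.331 = 0.8171 / 1.331 = 0.6139.
θ_r = arcsin(0.6139) = 37.87°.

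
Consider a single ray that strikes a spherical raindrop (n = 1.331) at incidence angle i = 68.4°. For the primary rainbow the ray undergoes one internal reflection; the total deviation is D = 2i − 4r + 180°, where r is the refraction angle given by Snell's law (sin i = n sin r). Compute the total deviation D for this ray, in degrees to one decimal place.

sin r = sin 68.4° / 1.331 = 0.9298/1.331 = 0.6986; r = 44.31°.
D = 2·68.4° − 4·44.31° + 180° = 136.80° − 177.24° + 180° = 139.56°.

139.6°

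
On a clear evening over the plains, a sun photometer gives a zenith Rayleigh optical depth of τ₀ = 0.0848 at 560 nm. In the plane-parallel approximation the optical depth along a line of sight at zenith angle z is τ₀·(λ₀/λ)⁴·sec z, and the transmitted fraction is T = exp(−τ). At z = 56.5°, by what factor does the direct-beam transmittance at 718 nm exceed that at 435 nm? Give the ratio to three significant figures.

Airmass: sec 56.5° = 1.8118.
τ(718 nm) = 0.0848 × (560/718)⁴ × 1.8118 = 0.0848 × 0.3700 × 1.8118 = 0.0569.
τ(435 nm) = 0.0848 × (560/435)⁴ × 1.8118 = 0.0848 × 2.7466 × 1.8118 = 0.4220.
T(718)/T(435) = exp(τ_B − τ_A) = exp(0.3651) = 1.4407.

1.44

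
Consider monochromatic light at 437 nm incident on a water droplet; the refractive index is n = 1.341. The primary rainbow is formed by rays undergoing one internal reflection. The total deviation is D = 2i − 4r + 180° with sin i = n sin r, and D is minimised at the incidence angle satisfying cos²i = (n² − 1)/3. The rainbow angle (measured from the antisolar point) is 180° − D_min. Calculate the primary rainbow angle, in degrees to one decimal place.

cos²i = (1.79828 − 1)/3 = 0.26609; i = arccos(0.51584) = 58.946°.
sin r = sin 58.946°/1.341 = 0.63884; r = 39.705°.
D_min = 2·58.946° − 4·39.705° + 180° = 139.071°.
Rainbow angle = 180° − D_min = 40.929°.

40.9°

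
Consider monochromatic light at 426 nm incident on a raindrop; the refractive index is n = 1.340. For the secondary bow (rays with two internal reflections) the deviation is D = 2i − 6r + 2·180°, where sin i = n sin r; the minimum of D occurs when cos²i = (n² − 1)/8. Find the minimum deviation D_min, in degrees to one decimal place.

cos²i = (1.79560 − 1)/8 = 0.09945; i = arccos(0.31536) = 71.618°.
sin r = sin 71.618°/1.340 = 0.70819; r = 45.088°.
D_min = 2·71.618° − 6·45.088° + 360° = 232.709°.

232.7°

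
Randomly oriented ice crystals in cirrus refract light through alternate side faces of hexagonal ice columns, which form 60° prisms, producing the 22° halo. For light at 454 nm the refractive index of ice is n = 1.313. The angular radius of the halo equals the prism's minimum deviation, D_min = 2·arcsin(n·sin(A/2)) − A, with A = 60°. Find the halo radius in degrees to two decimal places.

22.07°

n·sin(A/2) = 1.313 × sin 30° = 1.313 × 0.5000 = 0.6565.
D_min = 2·arcsin(0.6565) − 60° = 2 × 41.033° − 60° = 22.067°.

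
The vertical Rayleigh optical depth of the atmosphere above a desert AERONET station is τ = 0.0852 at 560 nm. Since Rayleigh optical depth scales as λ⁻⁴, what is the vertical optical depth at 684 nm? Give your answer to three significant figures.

τ(684 nm) = τ(560 nm) × (560/684)⁴ = 0.0852 × (0.8187)⁴ = 0.0852 × 0.4493 = 0.0383.

0.0383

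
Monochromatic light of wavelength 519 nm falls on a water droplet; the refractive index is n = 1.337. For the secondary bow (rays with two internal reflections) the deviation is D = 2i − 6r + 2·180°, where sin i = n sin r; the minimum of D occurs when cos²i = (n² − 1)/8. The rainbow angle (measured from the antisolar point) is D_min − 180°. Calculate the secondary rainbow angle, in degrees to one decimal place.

cos²i = (1.78757 − 1)/8 = 0.09845; i = arccos(0.31376) = 71.714°.
sin r = sin 71.714°/1.337 = 0.71017; r = 45.249°.
D_min = 2·71.714° − 6·45.249° + 360° = 231.934°.
Rainbow angle = D_min − 180° = 51.934°.

51.9°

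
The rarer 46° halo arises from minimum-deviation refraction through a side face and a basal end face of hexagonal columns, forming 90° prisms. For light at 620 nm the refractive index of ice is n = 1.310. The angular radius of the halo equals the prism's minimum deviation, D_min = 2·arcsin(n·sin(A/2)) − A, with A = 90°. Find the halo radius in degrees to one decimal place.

45.7°

n·sin(A/2) = 1.310 × sin 45° = 1.310 × 0.7071 = 0.9263.
D_min = 2·arcsin(0.9263) − 90° = 2 × 67.867° − 90° = 45.733°.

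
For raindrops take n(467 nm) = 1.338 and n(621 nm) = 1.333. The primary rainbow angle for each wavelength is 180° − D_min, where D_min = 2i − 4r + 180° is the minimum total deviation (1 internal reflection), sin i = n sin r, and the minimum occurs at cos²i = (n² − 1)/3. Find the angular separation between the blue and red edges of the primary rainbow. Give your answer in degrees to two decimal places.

At 467 nm (n = 1.338): cos²i = 0.26341 → i = 59.120°, r = 39.899°, D_min = 138.643°, rainbow angle = 41.357°.
At 621 nm (n = 1.333): cos²i = 0.25896 → i = 59.410°, r = 40.225°, D_min = 137.922°, rainbow angle = 42.078°.
Angular width = |41.357° − 42.078°| = 0.722°.

0.72°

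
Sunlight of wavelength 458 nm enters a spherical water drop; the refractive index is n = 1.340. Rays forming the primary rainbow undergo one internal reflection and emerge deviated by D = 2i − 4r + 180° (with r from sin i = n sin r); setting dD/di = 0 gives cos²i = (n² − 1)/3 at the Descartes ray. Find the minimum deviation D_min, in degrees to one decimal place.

cos²i = (1.79560 − 1)/3 = 0.26520; i = arccos(0.51498) = 59.004°.
sin r = sin 59.004°/1.340 = 0.63971; r = 39.770°.
D_min = 2·59.004° − 4·39.770° + 180° = 138.929°.

138.9°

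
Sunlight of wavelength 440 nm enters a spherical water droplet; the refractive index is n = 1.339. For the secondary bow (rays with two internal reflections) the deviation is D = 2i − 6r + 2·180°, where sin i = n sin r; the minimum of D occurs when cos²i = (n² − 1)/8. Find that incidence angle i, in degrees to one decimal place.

71.6°

cos²i = (1.339² − 1)/8 = (1.79292 − 1)/8 = 0.09912.
cos i = 0.31483, so i = 71.650°.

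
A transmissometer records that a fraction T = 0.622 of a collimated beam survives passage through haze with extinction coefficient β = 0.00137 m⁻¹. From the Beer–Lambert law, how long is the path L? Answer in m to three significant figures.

Beer–Lambert: T = exp(−βL) ⇒ L = −ln(T)/β = −ln(0.622)/0.00137 = 0.4748/0.00137 = 346.6 m.

347 m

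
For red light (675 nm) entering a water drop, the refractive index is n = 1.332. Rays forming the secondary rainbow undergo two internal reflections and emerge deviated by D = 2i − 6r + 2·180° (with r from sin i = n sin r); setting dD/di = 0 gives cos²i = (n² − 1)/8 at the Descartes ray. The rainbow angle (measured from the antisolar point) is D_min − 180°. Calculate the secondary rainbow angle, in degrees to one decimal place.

50.6°

cos²i = (1.77422 − 1)/8 = 0.09678; i = arccos(0.31109) = 71.875°.
sin r = sin 71.875°/1.332 = 0.71350; r = 45.520°.
D_min = 2·71.875° − 6·45.520° + 360° = 230.628°.
Rainbow angle = D_min − 180° = 50.628°.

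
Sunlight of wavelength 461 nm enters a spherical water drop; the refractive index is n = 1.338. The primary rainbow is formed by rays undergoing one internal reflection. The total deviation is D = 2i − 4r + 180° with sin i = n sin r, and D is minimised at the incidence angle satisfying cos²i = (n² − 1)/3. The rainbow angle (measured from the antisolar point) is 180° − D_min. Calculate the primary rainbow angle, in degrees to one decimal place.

41.4°

cos²i = (1.79024 − 1)/3 = 0.26341; i = arccos(0.51324) = 59.120°.
sin r = sin 59.120°/1.338 = 0.64144; r = 39.899°.
D_min = 2·59.120° − 4·39.899° + 180° = 138.643°.
Rainbow angle = 180° − D_min = 41.357°.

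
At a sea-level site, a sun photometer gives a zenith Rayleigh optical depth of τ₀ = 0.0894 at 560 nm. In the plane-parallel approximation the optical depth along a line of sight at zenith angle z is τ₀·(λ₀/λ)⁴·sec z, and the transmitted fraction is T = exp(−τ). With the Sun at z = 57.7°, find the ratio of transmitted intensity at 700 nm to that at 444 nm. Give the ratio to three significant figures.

1.43

Airmass: sec 57.7° = 1.8714.
τ(700 nm) = 0.0894 × (560/700)⁴ × 1.8714 = 0.0894 × 0.4096 × 1.8714 = 0.0685.
τ(444 nm) = 0.0894 × (560/444)⁴ × 1.8714 = 0.0894 × 2.5306 × 1.8714 = 0.4234.
T(700)/T(444) = exp(τ_B − τ_A) = exp(0.3549) = 1.4260.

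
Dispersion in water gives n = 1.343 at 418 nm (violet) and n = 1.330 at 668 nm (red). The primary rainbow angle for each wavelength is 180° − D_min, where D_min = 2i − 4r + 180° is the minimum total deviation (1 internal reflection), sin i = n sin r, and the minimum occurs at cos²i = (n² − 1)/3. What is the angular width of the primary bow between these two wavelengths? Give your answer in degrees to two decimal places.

At 418 nm (n = 1.343): cos²i = 0.26788 → i = 58.830°, r = 39.577°, D_min = 139.354°, rainbow angle = 40.646°.
At 668 nm (n = 1.330): cos²i = 0.25630 → i = 59.585°, r = 40.422°, D_min = 137.484°, rainbow angle = 42.516°.
Angular width = |40.646° − 42.516°| = 1.871°.

1.87°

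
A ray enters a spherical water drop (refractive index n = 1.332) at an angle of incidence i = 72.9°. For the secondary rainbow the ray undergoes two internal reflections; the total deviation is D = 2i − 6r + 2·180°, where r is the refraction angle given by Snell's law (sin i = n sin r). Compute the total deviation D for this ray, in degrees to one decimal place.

sin r = sin 72.9° / 1.332 = 0.9558/1.332 = 0.7176; r = 45.85°.
D = 2·72.9° − 6·45.85° + 2·180° = 145.80° − 275.12° + 360° = 230.68°.

230.7°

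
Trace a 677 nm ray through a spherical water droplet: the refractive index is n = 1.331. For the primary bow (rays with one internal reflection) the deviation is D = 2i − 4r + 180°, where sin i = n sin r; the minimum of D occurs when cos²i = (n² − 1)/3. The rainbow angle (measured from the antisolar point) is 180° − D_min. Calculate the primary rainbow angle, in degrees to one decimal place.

cos²i = (1.77156 − 1)/3 = 0.25719; i = arccos(0.50714) = 59.527°.
sin r = sin 59.527°/1.331 = 0.64753; r = 40.356°.
D_min = 2·59.527° − 4·40.356° + 180° = 137.630°.
Rainbow angle = 180° − D_min = 42.370°.

42.4°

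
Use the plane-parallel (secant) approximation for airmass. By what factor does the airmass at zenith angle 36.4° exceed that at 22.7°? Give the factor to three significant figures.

1.15

X(36.4°)/X(22.7°) = sec 36.4° / sec 22.7° = cos 22.7° / cos 36.4° = 0.9225/0.8049 = 1.1462.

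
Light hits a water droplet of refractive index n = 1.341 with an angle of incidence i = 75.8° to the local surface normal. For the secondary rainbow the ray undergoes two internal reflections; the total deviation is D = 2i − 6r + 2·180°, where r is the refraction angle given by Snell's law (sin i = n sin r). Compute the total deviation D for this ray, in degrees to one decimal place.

233.8°

sin r = sin 75.8° / 1.341 = 0.9694/1.341 = 0.7229; r = 46.30°.
D = 2·75.8° − 6·46.30° + 2·180° = 151.60° − 277.78° + 360° = 233.82°.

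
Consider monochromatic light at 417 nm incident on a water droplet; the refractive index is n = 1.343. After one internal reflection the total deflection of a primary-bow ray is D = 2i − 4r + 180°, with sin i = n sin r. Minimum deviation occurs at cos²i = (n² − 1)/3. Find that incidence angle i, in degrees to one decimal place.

58.8°

cos²i = (1.343² − 1)/3 = (1.80365 − 1)/3 = 0.26788.
cos i = 0.51757, so i = 58.830°.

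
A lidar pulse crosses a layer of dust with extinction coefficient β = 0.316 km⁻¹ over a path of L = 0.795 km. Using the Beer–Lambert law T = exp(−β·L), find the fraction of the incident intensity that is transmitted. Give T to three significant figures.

0.778

τ = β·L = 0.316 × 0.795 = 0.2512.
T = exp(−0.2512) = 0.7779.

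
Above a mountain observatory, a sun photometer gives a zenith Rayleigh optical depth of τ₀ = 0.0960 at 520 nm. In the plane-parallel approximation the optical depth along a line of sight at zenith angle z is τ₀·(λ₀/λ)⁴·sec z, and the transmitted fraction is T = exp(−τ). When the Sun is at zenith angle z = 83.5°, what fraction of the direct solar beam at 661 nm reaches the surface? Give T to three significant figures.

0.723

sec 83.5° = 8.8337.
τ = 0.0960 × (520/661)⁴ × 8.8337 = 0.0960 × 0.3830 × 8.8337 = 0.3248.
T = exp(−0.3248) = 0.7227.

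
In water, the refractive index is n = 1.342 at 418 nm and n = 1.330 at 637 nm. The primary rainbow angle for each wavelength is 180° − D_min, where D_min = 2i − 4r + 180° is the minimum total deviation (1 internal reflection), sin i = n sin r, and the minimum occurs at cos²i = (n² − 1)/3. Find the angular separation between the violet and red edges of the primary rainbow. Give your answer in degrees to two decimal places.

1.73°

At 418 nm (n = 1.342): cos²i = 0.26699 → i = 58.888°, r = 39.641°, D_min = 139.213°, rainbow angle = 40.787°.
At 637 nm (n = 1.330): cos²i = 0.25630 → i = 59.585°, r = 40.422°, D_min = 137.484°, rainbow angle = 42.516°.
Angular width = |40.787° − 42.516°| = 1.729°.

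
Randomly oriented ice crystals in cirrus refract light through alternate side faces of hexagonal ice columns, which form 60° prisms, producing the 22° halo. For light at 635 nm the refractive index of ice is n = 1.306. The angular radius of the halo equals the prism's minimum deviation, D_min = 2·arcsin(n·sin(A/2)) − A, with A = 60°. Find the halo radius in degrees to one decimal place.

21.5°

n·sin(A/2) = 1.306 × sin 30° = 1.306 × 0.5000 = 0.6530.
D_min = 2·arcsin(0.6530) − 60° = 2 × 40.768° − 60° = 21.536°.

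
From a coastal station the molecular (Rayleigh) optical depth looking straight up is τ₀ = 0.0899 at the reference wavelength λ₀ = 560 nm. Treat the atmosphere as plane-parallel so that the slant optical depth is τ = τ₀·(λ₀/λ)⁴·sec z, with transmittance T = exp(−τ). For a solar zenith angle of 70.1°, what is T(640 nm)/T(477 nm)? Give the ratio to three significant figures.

1.41

Airmass: sec 70.1° = 2.9379.
τ(640 nm) = 0.0899 × (560/640)⁴ × 2.9379 = 0.0899 × 0.5862 × 2.9379 = 0.1548.
τ(477 nm) = 0.0899 × (560/477)⁴ × 2.9379 = 0.0899 × 1.8997 × 2.9379 = 0.5017.
T(640)/T(477) = exp(τ_B − τ_A) = exp(0.3469) = 1.4147.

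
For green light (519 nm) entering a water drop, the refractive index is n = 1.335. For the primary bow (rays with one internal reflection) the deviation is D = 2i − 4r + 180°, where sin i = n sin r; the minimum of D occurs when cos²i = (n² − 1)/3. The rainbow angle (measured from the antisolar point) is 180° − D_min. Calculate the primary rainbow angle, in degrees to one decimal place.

cos²i = (1.78222 − 1)/3 = 0.26074; i = arccos(0.51063) = 59.294°.
sin r = sin 59.294°/1.335 = 0.64405; r = 40.094°.
D_min = 2·59.294° − 4·40.094° + 180° = 138.212°.
Rainbow angle = 180° − D_min = 41.788°.

41.8°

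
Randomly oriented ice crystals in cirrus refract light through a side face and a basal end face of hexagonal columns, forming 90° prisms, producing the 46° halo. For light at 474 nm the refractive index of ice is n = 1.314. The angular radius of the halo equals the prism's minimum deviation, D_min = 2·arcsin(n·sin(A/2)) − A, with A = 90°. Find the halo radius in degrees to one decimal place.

n·sin(A/2) = 1.314 × sin 45° = 1.314 × 0.7071 = 0.9291.
D_min = 2·arcsin(0.9291) − 90° = 2 × 68.301° − 90° = 46.602°.

46.6°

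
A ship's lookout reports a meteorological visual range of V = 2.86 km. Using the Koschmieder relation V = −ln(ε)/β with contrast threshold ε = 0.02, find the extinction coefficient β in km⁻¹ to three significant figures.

β = −ln(0.02) / V = 3.912 / 2.86 = 1.3678 km⁻¹.

1.37 km⁻¹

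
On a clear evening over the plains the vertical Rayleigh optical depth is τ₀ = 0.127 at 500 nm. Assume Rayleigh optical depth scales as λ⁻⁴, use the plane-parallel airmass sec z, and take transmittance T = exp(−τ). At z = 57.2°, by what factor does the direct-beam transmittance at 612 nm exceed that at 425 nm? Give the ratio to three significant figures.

Airmass: sec 57.2° = 1.8460.
τ(612 nm) = 0.127 × (500/612)⁴ × 1.8460 = 0.127 × 0.4455 × 1.8460 = 0.1045.
τ(425 nm) = 0.127 × (500/425)⁴ × 1.8460 = 0.127 × 1.9157 × 1.8460 = 0.4491.
T(612)/T(425) = exp(τ_B − τ_A) = exp(0.3447) = 1.4115.

1.41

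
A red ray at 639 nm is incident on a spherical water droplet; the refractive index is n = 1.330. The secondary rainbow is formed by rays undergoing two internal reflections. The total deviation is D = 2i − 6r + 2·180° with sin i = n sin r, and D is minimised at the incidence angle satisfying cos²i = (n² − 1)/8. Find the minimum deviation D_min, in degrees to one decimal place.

230.1°

cos²i = (1.76890 − 1)/8 = 0.09611; i = arccos(0.31002) = 71.940°.
sin r = sin 71.940°/1.330 = 0.71483; r = 45.630°.
D_min = 2·71.940° − 6·45.630° + 360° = 230.101°.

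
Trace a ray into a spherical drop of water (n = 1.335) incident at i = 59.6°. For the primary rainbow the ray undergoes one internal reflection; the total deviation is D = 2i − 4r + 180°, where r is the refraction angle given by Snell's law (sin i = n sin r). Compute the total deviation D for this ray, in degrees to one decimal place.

sin r = sin 59.6° / 1.335 = 0.8625/1.335 = 0.6461; r = 40.25°.
D = 2·59.6° − 4·40.25° + 180° = 119.20° − 160.99° + 180° = 138.21°.

138.2°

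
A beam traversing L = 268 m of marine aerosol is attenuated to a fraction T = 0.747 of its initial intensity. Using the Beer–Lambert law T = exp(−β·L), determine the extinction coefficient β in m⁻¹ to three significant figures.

0.00109 m⁻¹

Beer–Lambert: T = exp(−βL) ⇒ β = −ln(T)/L = −ln(0.747)/268 = 0.2917/268 = 0.001088 m⁻¹.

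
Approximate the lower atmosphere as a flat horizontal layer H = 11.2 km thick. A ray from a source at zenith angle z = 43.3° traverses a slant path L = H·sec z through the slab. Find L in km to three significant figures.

15.4 km

sec z = 1/cos 43.3° = 1.3741.
L = 11.2 × 1.3741 = 15.389 km.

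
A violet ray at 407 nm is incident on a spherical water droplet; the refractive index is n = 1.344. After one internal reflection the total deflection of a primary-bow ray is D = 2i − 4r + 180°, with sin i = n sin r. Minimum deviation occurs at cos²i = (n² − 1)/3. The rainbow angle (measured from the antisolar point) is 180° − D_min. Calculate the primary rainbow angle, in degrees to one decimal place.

40.5°

cos²i = (1.80634 − 1)/3 = 0.26878; i = arccos(0.51844) = 58.772°.
sin r = sin 58.772°/1.344 = 0.63625; r = 39.512°.
D_min = 2·58.772° − 4·39.512° + 180° = 139.495°.
Rainbow angle = 180° − D_min = 40.505°.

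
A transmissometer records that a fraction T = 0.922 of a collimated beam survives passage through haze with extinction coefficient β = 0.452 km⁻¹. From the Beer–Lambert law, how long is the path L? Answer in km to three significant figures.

0.180 km

Beer–Lambert: T = exp(−βL) ⇒ L = −ln(T)/β = −ln(0.922)/0.452 = 0.0812/0.452 = 0.1797 km.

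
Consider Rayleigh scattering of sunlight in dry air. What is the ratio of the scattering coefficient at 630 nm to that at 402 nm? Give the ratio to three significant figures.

0.166

Rayleigh scattering ∝ λ⁻⁴, so the ratio of coefficients is the inverse fourth power of the wavelength ratio.
σ(630)/σ(402) = (402/630)⁴ = (0.6381)⁴ = 0.1658.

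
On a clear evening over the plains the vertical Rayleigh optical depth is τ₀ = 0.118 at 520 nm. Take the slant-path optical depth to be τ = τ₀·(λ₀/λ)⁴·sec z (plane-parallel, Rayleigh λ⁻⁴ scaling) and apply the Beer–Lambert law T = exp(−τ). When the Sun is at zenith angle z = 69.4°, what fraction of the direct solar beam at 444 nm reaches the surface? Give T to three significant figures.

sec 69.4° = 2.8422.
τ = 0.118 × (520/444)⁴ × 2.8422 = 0.118 × 1.8814 × 2.8422 = 0.6310.
T = exp(−0.6310) = 0.5321.

0.532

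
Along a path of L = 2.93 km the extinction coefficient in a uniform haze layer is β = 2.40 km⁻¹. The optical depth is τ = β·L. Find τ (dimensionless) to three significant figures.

7.03

τ = β·L = 2.40 × 2.93 = 7.0320.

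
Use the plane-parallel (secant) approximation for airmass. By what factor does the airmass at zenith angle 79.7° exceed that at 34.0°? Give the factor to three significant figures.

X(79.7°)/X(34.0°) = sec 79.7° / sec 34.0° = cos 34.0° / cos 79.7° = 0.8290/0.1788 = 4.6366.

4.64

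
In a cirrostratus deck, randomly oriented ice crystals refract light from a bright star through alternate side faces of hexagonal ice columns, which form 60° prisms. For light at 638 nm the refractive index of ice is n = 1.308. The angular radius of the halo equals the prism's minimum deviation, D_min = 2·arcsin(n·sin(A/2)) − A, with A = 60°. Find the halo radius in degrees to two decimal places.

n·sin(A/2) = 1.308 × sin 30° = 1.308 × 0.5000 = 0.6540.
D_min = 2·arcsin(0.6540) − 60° = 2 × 40.844° − 60° = 21.688°.

21.69°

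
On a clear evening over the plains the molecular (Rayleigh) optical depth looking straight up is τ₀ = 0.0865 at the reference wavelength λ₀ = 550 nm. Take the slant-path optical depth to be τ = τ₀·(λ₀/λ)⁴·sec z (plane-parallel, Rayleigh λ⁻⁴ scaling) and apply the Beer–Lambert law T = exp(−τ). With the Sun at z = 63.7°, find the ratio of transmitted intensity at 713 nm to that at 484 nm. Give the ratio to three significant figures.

1.29

Airmass: sec 63.7° = 2.2570.
τ(713 nm) = 0.0865 × (550/713)⁴ × 2.2570 = 0.0865 × 0.3541 × 2.2570 = 0.0691.
τ(484 nm) = 0.0865 × (550/484)⁴ × 2.2570 = 0.0865 × 1.6675 × 2.2570 = 0.3255.
T(713)/T(484) = exp(τ_B − τ_A) = exp(0.2564) = 1.2923.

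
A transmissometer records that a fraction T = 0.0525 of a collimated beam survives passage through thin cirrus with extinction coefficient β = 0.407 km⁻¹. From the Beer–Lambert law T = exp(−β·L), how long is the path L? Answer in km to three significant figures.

7.24 km

Beer–Lambert: T = exp(−βL) ⇒ L = −ln(T)/β = −ln(0.0525)/0.407 = 2.9469/0.407 = 7.241 km.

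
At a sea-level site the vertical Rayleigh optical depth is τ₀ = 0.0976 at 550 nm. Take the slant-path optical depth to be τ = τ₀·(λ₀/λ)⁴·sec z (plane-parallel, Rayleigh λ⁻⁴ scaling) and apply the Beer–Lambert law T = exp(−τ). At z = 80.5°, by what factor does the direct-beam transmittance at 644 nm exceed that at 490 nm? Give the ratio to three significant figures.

Airmass: sec 80.5° = 6.0589.
τ(644 nm) = 0.0976 × (550/644)⁴ × 6.0589 = 0.0976 × 0.5320 × 6.0589 = 0.3146.
τ(490 nm) = 0.0976 × (550/490)⁴ × 6.0589 = 0.0976 × 1.5873 × 6.0589 = 0.9387.
T(644)/T(490) = exp(τ_B − τ_A) = exp(0.6241) = 1.8665.

1.87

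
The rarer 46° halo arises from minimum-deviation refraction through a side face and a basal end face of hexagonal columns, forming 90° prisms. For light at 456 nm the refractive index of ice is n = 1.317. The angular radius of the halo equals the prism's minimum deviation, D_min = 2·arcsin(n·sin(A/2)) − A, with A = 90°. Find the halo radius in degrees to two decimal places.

47.26°

n·sin(A/2) = 1.317 × sin 45° = 1.317 × 0.7071 = 0.9313.
D_min = 2·arcsin(0.9313) − 90° = 2 × 68.632° − 90° = 47.264°.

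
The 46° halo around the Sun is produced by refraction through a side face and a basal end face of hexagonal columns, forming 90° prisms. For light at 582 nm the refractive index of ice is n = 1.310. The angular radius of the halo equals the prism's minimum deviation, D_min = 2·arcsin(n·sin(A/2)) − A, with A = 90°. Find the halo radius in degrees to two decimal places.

45.73°

n·sin(A/2) = 1.310 × sin 45° = 1.310 × 0.7071 = 0.9263.
D_min = 2·arcsin(0.9263) − 90° = 2 × 67.867° − 90° = 45.733°.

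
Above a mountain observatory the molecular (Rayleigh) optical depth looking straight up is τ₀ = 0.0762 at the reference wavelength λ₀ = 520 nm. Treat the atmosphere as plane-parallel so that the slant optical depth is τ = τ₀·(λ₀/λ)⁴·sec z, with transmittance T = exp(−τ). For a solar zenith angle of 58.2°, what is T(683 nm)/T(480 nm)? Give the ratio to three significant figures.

Airmass: sec 58.2° = 1.8977.
τ(683 nm) = 0.0762 × (520/683)⁴ × 1.8977 = 0.0762 × 0.3360 × 1.8977 = 0.0486.
τ(480 nm) = 0.0762 × (520/480)⁴ × 1.8977 = 0.0762 × 1.3774 × 1.8977 = 0.1992.
T(683)/T(480) = exp(τ_B − τ_A) = exp(0.1506) = 1.1625.

1.16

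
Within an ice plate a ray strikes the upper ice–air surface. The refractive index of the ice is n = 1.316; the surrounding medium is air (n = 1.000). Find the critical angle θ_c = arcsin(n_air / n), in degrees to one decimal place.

sin θ_c = n_air / n = 1.000 / 1.316 = 0.7599.
θ_c = arcsin(0.7599) = 49.45°.

49.5°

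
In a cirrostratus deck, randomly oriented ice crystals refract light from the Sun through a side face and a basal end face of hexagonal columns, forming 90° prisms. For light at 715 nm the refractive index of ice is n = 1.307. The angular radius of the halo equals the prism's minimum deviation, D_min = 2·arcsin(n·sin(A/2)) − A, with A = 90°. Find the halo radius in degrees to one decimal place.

45.1°

n·sin(A/2) = 1.307 × sin 45° = 1.307 × 0.7071 = 0.9242.
D_min = 2·arcsin(0.9242) − 90° = 2 × 67.546° − 90° = 45.093°.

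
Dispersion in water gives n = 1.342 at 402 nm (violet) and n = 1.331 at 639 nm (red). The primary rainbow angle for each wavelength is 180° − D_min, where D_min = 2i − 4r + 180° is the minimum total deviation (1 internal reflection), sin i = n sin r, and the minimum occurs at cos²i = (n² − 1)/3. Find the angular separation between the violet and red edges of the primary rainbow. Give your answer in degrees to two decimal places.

At 402 nm (n = 1.342): cos²i = 0.26699 → i = 58.888°, r = 39.641°, D_min = 139.213°, rainbow angle = 40.787°.
At 639 nm (n = 1.331): cos²i = 0.25719 → i = 59.527°, r = 40.356°, D_min = 137.630°, rainbow angle = 42.370°.
Angular width = |40.787° − 42.370°| = 1.583°.

1.58°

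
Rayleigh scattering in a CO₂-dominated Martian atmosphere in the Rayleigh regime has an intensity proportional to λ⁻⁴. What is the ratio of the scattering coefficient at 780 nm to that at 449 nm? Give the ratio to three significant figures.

Rayleigh scattering ∝ λ⁻⁴, so the ratio of coefficients is the inverse fourth power of the wavelength ratio.
σ(780)/σ(449) = (449/780)⁴ = (0.5756)⁴ = 0.1098.

0.110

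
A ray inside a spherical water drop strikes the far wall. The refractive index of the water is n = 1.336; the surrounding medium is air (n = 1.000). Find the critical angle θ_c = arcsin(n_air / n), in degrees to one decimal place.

sin θ_c = n_air / n = 1.000 / 1.336 = 0.7485.
θ_c = arcsin(0.7485) = 48.46°.

48.5°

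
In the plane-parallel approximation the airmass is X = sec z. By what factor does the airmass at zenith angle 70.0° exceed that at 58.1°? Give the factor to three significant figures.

X(70.0°)/X(58.1°) = sec 70.0° / sec 58.1° = cos 58.1° / cos 70.0° = 0.5284/0.3420 = 1.5451.

1.55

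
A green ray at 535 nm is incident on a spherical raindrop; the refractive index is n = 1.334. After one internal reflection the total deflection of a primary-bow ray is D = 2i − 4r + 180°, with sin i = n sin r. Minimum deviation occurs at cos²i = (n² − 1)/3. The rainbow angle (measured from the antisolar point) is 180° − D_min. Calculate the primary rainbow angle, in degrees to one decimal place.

41.9°

cos²i = (1.77956 − 1)/3 = 0.25985; i = arccos(0.50976) = 59.352°.
sin r = sin 59.352°/1.334 = 0.64492; r = 40.159°.
D_min = 2·59.352° − 4·40.159° + 180° = 138.067°.
Rainbow angle = 180° − D_min = 41.933°.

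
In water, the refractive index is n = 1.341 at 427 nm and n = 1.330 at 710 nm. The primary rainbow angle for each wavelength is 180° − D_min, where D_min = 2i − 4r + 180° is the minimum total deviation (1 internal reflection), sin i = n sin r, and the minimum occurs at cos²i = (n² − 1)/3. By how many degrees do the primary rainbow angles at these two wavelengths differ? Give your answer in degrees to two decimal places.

At 427 nm (n = 1.341): cos²i = 0.26609 → i = 58.946°, r = 39.705°, D_min = 139.071°, rainbow angle = 40.929°.
At 710 nm (n = 1.330): cos²i = 0.25630 → i = 59.585°, r = 40.422°, D_min = 137.484°, rainbow angle = 42.516°.
Angular width = |40.929° − 42.516°| = 1.588°.

1.59°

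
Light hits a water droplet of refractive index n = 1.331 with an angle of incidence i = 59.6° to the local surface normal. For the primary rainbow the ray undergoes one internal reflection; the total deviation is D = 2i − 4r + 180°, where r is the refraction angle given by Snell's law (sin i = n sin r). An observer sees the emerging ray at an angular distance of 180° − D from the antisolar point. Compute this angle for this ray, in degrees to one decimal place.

sin r = sin 59.6° / 1.331 = 0.8625/1.331 = 0.6480; r = 40.39°.
D = 2·59.6° − 4·40.39° + 180° = 119.20° − 161.57° + 180° = 137.63°.
Angle from antisolar point = 180° − D = 42.37°.

42.4°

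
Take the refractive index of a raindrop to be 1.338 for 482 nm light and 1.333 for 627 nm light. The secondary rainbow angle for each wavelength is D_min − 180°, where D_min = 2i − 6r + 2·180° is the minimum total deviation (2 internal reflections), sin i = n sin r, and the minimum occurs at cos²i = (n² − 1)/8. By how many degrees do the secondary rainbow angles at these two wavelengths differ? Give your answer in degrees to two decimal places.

At 482 nm (n = 1.338): cos²i = 0.09878 → i = 71.682°, r = 45.195°, D_min = 232.193°, rainbow angle = 52.193°.
At 627 nm (n = 1.333): cos²i = 0.09711 → i = 71.843°, r = 45.466°, D_min = 230.891°, rainbow angle = 50.891°.
Angular width = |52.193° − 50.891°| = 1.302°.

1.30°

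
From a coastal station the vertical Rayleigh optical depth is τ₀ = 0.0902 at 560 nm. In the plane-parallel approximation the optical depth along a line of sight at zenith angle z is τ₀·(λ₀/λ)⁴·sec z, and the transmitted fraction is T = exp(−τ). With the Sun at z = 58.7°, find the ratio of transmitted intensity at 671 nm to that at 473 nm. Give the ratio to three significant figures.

Airmass: sec 58.7° = 1.9249.
τ(671 nm) = 0.0902 × (560/671)⁴ × 1.9249 = 0.0902 × 0.4851 × 1.9249 = 0.0842.
τ(473 nm) = 0.0902 × (560/473)⁴ × 1.9249 = 0.0902 × 1.9648 × 1.9249 = 0.3411.
T(671)/T(473) = exp(τ_B − τ_A) = exp(0.2569) = 1.2929.

1.29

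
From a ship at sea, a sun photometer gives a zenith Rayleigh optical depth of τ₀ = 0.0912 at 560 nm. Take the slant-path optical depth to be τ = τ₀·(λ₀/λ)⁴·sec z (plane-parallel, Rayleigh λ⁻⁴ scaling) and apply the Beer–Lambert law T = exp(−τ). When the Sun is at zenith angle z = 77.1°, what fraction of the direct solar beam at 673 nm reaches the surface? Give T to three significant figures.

0.822

sec 77.1° = 4.4793.
τ = 0.0912 × (560/673)⁴ × 4.4793 = 0.0912 × 0.4794 × 4.4793 = 0.1958.
T = exp(−0.1958) = 0.8221.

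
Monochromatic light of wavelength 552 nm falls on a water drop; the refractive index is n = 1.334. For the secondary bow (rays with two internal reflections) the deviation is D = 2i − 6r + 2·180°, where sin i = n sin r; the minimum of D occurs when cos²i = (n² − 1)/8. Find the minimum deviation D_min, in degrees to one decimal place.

231.2°

cos²i = (1.77956 − 1)/8 = 0.09744; i = arccos(0.31216) = 71.810°.
sin r = sin 71.810°/1.334 = 0.71217; r = 45.411°.
D_min = 2·71.810° − 6·45.411° + 360° = 231.153°.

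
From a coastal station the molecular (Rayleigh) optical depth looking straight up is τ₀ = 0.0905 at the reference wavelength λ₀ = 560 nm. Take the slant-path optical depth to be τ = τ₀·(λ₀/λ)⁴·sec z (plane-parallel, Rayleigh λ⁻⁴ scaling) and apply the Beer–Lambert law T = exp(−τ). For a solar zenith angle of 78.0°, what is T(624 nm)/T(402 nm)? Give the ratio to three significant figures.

Airmass: sec 78.0° = 4.8097.
τ(624 nm) = 0.0905 × (560/624)⁴ × 4.8097 = 0.0905 × 0.6487 × 4.8097 = 0.2823.
τ(402 nm) = 0.0905 × (560/402)⁴ × 4.8097 = 0.0905 × 3.7657 × 4.8097 = 1.6391.
T(624)/T(402) = exp(τ_B − τ_A) = exp(1.3568) = 3.8837.

3.88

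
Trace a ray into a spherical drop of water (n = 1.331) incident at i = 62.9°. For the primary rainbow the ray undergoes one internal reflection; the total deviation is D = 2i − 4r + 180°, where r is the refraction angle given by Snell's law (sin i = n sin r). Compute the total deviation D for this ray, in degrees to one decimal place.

sin r = sin 62.9° / 1.331 = 0.8902/1.331 = 0.6688; r = 41.98°.
D = 2·62.9° − 4·41.98° + 180° = 125.80° − 167.91° + 180° = 137.89°.

137.9°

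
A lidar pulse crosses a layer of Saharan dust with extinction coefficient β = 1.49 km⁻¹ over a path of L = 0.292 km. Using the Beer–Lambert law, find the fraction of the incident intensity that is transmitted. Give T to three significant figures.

0.647

τ = β·L = 1.49 × 0.292 = 0.4351.
T = exp(−0.4351) = 0.6472.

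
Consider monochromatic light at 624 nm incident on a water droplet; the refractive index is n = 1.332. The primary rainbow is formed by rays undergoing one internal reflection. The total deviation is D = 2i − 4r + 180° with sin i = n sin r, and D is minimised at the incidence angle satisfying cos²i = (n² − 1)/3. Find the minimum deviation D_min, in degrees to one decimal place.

137.8°

cos²i = (1.77422 − 1)/3 = 0.25807; i = arccos(0.50801) = 59.469°.
sin r = sin 59.469°/1.332 = 0.64666; r = 40.290°.
D_min = 2·59.469° − 4·40.290° + 180° = 137.776°.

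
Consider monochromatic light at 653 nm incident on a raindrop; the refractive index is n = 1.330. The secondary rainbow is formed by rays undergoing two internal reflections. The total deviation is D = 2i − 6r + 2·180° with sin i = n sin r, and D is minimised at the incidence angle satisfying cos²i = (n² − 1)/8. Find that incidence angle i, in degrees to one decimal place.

cos²i = (1.330² − 1)/8 = (1.76890 − 1)/8 = 0.09611.
cos i = 0.31002, so i = 71.940°.

71.9°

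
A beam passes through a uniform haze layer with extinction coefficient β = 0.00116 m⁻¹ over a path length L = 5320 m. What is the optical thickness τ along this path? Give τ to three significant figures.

τ = β·L = 0.00116 × 5320 = 6.1712.

6.17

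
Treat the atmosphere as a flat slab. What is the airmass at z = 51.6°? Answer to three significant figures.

X = sec z = 1/cos 51.6° = 1/0.6211 = 1.6099.

1.61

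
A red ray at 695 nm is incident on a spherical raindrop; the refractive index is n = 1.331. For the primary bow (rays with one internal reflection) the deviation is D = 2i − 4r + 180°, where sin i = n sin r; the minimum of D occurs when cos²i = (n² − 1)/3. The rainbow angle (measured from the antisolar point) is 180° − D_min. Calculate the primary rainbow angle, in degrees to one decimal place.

42.4°

cos²i = (1.77156 − 1)/3 = 0.25719; i = arccos(0.50714) = 59.527°.
sin r = sin 59.527°/1.331 = 0.64753; r = 40.356°.
D_min = 2·59.527° − 4·40.356° + 180° = 137.630°.
Rainbow angle = 180° − D_min = 42.370°.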